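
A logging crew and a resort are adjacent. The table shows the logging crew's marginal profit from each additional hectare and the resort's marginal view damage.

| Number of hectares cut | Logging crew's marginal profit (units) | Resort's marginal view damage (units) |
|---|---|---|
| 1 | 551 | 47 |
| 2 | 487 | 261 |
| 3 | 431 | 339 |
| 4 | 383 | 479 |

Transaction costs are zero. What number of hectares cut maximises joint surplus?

Bargaining reaches the level where marginal profit last exceeds marginal view damage.
That holds through level 3 (431 ≥ 339) but not at 4 (383 < 479).

3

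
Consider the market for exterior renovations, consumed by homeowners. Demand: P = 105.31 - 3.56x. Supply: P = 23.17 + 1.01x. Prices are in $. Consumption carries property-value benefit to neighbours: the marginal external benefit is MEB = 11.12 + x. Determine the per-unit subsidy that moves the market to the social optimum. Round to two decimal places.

Social marginal benefit = demand + MEB = 116.43 - 2.56x.
Set SMB = MC: 116.43 - 2.56x = 23.17 + 1.01x → x* = 26.1232.
The Pigouvian subsidy equals MEB at x*: 11.12 + 1.00×26.1232 = 37.2432.

subsidy = $37.24 per unit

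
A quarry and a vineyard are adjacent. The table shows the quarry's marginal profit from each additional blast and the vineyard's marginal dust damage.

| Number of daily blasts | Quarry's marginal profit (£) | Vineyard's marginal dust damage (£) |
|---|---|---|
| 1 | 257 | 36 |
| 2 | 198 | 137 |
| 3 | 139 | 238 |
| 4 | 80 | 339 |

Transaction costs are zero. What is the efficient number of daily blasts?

Bargaining reaches the level where marginal profit last exceeds marginal dust damage.
That holds through level 2 (198 ≥ 137) but not at 3 (139 < 238).

2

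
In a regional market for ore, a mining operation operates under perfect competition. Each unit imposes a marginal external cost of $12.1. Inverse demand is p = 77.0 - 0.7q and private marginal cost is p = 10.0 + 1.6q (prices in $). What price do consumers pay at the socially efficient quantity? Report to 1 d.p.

Social marginal cost = private MC + MEC = 22.1 + 1.6q.
Set SMC = demand: 22.1 + 1.6q = 77.0 - 0.7q → q* = 23.8696.
Consumer price on the demand curve at q*: 77.0 − 0.7×23.8696 = 60.2913.

P = $60.3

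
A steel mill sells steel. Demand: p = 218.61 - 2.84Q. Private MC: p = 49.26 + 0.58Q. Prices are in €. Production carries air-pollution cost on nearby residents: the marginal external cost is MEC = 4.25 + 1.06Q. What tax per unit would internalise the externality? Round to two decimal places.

Social marginal cost = private MC + MEC = 53.51 + 1.64Q.
Set SMC = demand: 53.51 + 1.64Q = 218.61 - 2.84Q → Q* = 36.8527.
The Pigouvian tax equals MEC at Q*: 4.25 + 1.06×36.8527 = 43.3139.

tax = €43.31 per unit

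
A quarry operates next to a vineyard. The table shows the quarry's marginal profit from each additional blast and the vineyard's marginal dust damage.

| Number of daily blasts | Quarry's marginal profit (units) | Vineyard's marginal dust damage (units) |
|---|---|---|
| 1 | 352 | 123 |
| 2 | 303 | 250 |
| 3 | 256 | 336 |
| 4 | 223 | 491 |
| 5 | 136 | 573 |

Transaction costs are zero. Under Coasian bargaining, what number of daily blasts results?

Bargaining reaches the level where marginal profit last exceeds marginal dust damage.
That holds through level 2 (303 ≥ 250) but not at 3 (256 < 336).

2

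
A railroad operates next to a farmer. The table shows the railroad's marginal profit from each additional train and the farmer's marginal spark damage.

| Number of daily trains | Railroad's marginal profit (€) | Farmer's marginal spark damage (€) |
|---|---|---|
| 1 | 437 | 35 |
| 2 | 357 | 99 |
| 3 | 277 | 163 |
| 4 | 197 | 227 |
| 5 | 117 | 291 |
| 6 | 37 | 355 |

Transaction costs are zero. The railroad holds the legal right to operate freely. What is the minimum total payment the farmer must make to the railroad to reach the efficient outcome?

€351

Left alone the railroad would choose level 6 (marginal profit stays positive).
Efficient level: k* = 3 (marginal profit ≥ marginal spark damage through 3).
The farmer must at least cover the railroad's forgone profit from cutting 6→3: 197 + 117 + 37 = 351.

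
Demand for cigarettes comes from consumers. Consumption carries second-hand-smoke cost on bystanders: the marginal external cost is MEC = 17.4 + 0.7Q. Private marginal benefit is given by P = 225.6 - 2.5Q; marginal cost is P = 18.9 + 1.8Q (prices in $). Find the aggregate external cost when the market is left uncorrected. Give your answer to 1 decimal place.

$1645.2

Market equilibrium (private): 18.9 + 1.8Q = 225.6 - 2.5Q → Q_m = 48.0698.
Total external cost = ∫₀^{Q_m} (17.4 + 0.7Q) dQ = 17.4×48.0698 + ½×0.7×48.0698² = 1645.1615.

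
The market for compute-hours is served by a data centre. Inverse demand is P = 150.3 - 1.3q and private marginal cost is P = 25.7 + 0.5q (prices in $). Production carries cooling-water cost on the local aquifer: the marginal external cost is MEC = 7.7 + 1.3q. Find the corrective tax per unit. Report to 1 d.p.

Social marginal cost = private MC + MEC = 33.4 + 1.8q.
Set SMC = demand: 33.4 + 1.8q = 150.3 - 1.3q → q* = 37.7097.
The Pigouvian tax equals MEC at q*: 7.7 + 1.3×37.7097 = 56.7226.

tax = $56.7 per unit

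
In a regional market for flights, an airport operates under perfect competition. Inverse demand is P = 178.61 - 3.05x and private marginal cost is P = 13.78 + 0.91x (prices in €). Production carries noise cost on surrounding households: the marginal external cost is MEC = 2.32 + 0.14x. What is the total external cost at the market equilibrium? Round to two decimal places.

€217.84

Market equilibrium (private): 13.78 + 0.91x = 178.61 - 3.05x → x_m = 41.6237.
Total external cost = ∫₀^{x_m} (2.32 + 0.14x) dx = 2.32×41.6237 + ½×0.14×41.6237² = 217.8443.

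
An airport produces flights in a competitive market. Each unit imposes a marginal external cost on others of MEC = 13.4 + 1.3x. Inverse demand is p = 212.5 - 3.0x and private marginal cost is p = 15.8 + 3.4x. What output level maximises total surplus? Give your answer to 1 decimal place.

Social marginal cost = private MC + MEC = 29.2 + 4.7x.
Set SMC = demand: 29.2 + 4.7x = 212.5 - 3.0x → x* = 23.8052.

x* = 23.8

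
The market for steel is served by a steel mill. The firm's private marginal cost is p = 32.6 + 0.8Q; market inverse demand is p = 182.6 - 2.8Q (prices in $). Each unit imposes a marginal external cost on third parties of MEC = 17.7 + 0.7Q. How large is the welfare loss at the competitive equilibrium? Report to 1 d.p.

Market equilibrium (private): 32.6 + 0.8Q = 182.6 - 2.8Q → Q_m = 41.6667.
Social marginal cost = private MC + MEC = 50.3 + 1.5Q.
Set SMC = demand: 50.3 + 1.5Q = 182.6 - 2.8Q → Q* = 30.7674.
The loss is the area between SMC and demand from Q* to Q_m; with linear curves that's a triangle of height MEC(Q_m).
DWL = ½ × 10.8993 × 46.8667 = 255.4071.

DWL = $255.4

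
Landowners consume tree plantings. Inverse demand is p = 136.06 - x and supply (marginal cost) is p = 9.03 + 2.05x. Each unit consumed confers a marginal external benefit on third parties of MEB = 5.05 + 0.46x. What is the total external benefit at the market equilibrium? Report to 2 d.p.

609.30

Market equilibrium (private): 9.03 + 2.05x = 136.06 - x → x_m = 41.6492.
Total external benefit = ∫₀^{x_m} (5.05 + 0.46x) dx = 5.05×41.6492 + ½×0.46×41.6492² = 609.2993.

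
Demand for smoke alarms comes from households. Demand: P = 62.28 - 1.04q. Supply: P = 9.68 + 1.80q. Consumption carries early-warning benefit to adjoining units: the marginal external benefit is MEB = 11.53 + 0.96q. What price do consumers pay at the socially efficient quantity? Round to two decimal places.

Social marginal benefit = demand + MEB = 73.81 - 0.08q.
Set SMB = MC: 73.81 - 0.08q = 9.68 + 1.80q → q* = 34.1117.
Consumer price on the demand curve at q*: 62.28 − 1.04×34.1117 = 26.8038.

P = 26.80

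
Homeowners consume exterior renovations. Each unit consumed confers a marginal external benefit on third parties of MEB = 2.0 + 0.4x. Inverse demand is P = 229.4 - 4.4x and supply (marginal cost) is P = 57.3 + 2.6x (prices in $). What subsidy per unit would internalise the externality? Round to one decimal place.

Social marginal benefit = demand + MEB = 231.4 - 4.0x.
Set SMB = MC: 231.4 - 4.0x = 57.3 + 2.6x → x* = 26.3788.
The Pigouvian subsidy equals MEB at x*: 2.0 + 0.4×26.3788 = 12.5515.

subsidy = $12.6 per unit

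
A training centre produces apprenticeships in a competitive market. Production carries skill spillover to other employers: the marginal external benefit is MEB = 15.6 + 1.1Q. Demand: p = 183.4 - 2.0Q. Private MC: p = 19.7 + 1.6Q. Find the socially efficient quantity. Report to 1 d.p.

Q* = 71.7

Social marginal cost = private MC − MEB = 4.1 + 0.5Q.
Set SMC = demand: 4.1 + 0.5Q = 183.4 - 2.0Q → Q* = 71.7200.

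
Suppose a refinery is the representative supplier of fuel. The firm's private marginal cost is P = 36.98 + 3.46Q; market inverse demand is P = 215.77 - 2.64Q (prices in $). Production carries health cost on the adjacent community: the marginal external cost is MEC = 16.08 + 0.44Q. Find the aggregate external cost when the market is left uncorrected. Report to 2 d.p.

Market equilibrium (private): 36.98 + 3.46Q = 215.77 - 2.64Q → Q_m = 29.3098.
Total external cost = ∫₀^{Q_m} (16.08 + 0.44Q) dQ = 16.08×29.3098 + ½×0.44×29.3098² = 660.2957.

$660.30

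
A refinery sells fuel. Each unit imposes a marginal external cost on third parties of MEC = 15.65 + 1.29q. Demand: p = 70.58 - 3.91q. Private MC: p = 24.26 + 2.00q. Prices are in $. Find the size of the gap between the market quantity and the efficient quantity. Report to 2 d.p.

3.58 units

Market equilibrium (private): 24.26 + 2.00q = 70.58 - 3.91q → q_m = 7.8376.
Social marginal cost = private MC + MEC = 39.91 + 3.29q.
Set SMC = demand: 39.91 + 3.29q = 70.58 - 3.91q → q* = 4.2597.
Gap = |7.8376 − 4.2597| = 3.5779.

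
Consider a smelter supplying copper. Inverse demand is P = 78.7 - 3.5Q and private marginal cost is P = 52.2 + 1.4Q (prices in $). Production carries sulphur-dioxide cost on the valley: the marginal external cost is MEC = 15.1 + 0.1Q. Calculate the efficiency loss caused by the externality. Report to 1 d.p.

Market equilibrium (private): 52.2 + 1.4Q = 78.7 - 3.5Q → Q_m = 5.4082.
Social marginal cost = private MC + MEC = 67.3 + 1.5Q.
Set SMC = demand: 67.3 + 1.5Q = 78.7 - 3.5Q → Q* = 2.2800.
Height of the DWL triangle at Q_m is SMC(Q_m) − demand(Q_m) = MEC(Q_m) = 15.6408.
DWL = ½ × 3.1282 × 15.6408 = 24.4638.

DWL = $24.5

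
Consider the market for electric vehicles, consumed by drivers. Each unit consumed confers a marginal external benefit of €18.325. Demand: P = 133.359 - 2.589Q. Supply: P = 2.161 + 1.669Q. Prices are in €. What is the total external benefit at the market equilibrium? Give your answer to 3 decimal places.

€564.632

Market equilibrium (private): 2.161 + 1.669Q = 133.359 - 2.589Q → Q_m = 30.8121.
Total external benefit = MEB × Q_m = 18.325 × 30.8121 = 564.6317.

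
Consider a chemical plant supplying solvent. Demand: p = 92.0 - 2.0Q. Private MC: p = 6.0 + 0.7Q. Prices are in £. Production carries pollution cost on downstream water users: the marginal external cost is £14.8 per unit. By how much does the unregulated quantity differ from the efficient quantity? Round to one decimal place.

5.5 units

Market equilibrium (private): 6.0 + 0.7Q = 92.0 - 2.0Q → Q_m = 31.8519.
Social marginal cost = private MC + MEC = 20.8 + 0.7Q.
Set SMC = demand: 20.8 + 0.7Q = 92.0 - 2.0Q → Q* = 26.3704.
Gap = |31.8519 − 26.3704| = 5.4815.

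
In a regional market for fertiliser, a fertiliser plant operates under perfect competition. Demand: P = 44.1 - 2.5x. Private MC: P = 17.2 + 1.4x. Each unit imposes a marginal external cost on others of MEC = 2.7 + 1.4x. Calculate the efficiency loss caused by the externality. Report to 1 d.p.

Market equilibrium (private): 17.2 + 1.4x = 44.1 - 2.5x → x_m = 6.8974.
Social marginal cost = private MC + MEC = 19.9 + 2.8x.
Set SMC = demand: 19.9 + 2.8x = 44.1 - 2.5x → x* = 4.5660.
Height of the DWL triangle at x_m is SMC(x_m) − demand(x_m) = MEC(x_m) = 12.3564.
DWL = ½ × 2.3314 × 12.3564 = 14.4039.

DWL = 14.4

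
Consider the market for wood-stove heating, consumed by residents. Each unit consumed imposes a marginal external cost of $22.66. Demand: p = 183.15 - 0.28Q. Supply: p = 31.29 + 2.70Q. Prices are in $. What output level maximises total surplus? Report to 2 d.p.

Social marginal benefit = demand − MEC = 160.49 - 0.28Q.
Set SMB = MC: 160.49 - 0.28Q = 31.29 + 2.70Q → Q* = 43.3557.

Q* = 43.36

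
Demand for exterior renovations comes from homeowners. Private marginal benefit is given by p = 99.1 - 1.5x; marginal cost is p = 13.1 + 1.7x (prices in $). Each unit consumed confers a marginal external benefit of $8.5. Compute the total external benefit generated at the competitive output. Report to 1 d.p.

Market equilibrium (private): 13.1 + 1.7x = 99.1 - 1.5x → x_m = 26.8750.
Total external benefit = MEB × x_m = 8.5 × 26.8750 = 228.4375.

$228.4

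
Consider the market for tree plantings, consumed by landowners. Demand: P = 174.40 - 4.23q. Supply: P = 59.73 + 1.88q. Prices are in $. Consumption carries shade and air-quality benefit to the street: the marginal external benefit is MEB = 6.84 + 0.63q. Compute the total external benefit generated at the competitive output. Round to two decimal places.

Market equilibrium (private): 59.73 + 1.88q = 174.40 - 4.23q → q_m = 18.7676.
Total external benefit = ∫₀^{q_m} (6.84 + 0.63q) dq = 6.84×18.7676 + ½×0.63×18.7676² = 239.3206.

$239.32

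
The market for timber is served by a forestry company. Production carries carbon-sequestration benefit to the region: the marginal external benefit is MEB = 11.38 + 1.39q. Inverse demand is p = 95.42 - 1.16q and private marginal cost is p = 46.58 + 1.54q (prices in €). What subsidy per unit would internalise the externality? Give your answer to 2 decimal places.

subsidy = €75.28 per unit

Social marginal cost = private MC − MEB = 35.20 + 0.15q.
Set SMC = demand: 35.20 + 0.15q = 95.42 - 1.16q → q* = 45.9695.
The Pigouvian subsidy equals MEB at q*: 11.38 + 1.39×45.9695 = 75.2776.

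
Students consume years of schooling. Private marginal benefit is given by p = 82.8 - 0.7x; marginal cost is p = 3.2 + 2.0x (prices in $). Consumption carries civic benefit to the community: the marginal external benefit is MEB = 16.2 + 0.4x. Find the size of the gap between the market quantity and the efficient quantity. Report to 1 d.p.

12.2 units

Market equilibrium (private): 3.2 + 2.0x = 82.8 - 0.7x → x_m = 29.4815.
Social marginal benefit = demand + MEB = 99.0 - 0.3x.
Set SMB = MC: 99.0 - 0.3x = 3.2 + 2.0x → x* = 41.6522.
Gap = |29.4815 − 41.6522| = 12.1707.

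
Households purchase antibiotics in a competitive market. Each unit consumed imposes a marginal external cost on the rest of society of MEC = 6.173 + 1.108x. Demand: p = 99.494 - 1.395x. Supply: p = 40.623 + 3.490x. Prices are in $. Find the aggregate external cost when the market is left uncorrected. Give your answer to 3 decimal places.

$154.854

Market equilibrium (private): 40.623 + 3.490x = 99.494 - 1.395x → x_m = 12.0514.
Total external cost = ∫₀^{x_m} (6.173 + 1.108x) dx = 6.173×12.0514 + ½×1.108×12.0514² = 154.8542.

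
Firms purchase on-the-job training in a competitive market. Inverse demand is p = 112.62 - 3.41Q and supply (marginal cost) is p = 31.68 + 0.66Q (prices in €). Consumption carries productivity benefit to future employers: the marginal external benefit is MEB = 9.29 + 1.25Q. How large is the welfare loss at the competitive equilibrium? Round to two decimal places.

DWL = €206.76

Market equilibrium (private): 31.68 + 0.66Q = 112.62 - 3.41Q → Q_m = 19.8870.
Social marginal benefit = demand + MEB = 121.91 - 2.16Q.
Set SMB = MC: 121.91 - 2.16Q = 31.68 + 0.66Q → Q* = 31.9965.
The loss is the area between SMB and MC from Q* to Q_m; with linear curves that's a triangle of height MEB(Q_m).
DWL = ½ × 12.1095 × 34.1487 = 206.7618.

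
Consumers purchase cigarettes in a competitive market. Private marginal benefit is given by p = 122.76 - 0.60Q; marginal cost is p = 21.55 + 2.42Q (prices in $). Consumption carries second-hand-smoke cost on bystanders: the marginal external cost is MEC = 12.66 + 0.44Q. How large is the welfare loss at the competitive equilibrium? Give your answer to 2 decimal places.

Market equilibrium (private): 21.55 + 2.42Q = 122.76 - 0.60Q → Q_m = 33.5132.
Social marginal benefit = demand − MEC = 110.10 - 1.04Q.
Set SMB = MC: 110.10 - 1.04Q = 21.55 + 2.42Q → Q* = 25.5925.
The welfare-loss triangle has base |Q_m − Q*| and height MEC(Q_m) (the vertical gap between SMB and MC is zero at Q* and MEC at Q_m).
DWL = ½ × 7.9207 × 27.4058 = 108.5366.

DWL = $108.54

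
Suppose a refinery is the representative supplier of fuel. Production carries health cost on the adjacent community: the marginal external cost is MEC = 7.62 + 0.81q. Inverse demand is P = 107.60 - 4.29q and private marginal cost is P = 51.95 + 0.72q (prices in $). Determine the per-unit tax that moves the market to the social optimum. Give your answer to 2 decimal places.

tax = $14.30 per unit

Social marginal cost = private MC + MEC = 59.57 + 1.53q.
Set SMC = demand: 59.57 + 1.53q = 107.60 - 4.29q → q* = 8.2526.
The Pigouvian tax equals MEC at q*: 7.62 + 0.81×8.2526 = 14.3046.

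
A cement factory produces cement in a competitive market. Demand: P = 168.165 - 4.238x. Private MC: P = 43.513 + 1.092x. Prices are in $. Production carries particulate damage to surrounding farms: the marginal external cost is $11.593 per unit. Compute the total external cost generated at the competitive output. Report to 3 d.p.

Market equilibrium (private): 43.513 + 1.092x = 168.165 - 4.238x → x_m = 23.3869.
Total external cost = MEC × x_m = 11.593 × 23.3869 = 271.1243.

$271.124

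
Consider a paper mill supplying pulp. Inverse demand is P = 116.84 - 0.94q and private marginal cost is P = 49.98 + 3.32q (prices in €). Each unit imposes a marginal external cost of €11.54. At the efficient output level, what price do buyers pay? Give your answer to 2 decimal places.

Social marginal cost = private MC + MEC = 61.52 + 3.32q.
Set SMC = demand: 61.52 + 3.32q = 116.84 - 0.94q → q* = 12.9859.
Consumer price on the demand curve at q*: 116.84 − 0.94×12.9859 = 104.6333.

P = €104.63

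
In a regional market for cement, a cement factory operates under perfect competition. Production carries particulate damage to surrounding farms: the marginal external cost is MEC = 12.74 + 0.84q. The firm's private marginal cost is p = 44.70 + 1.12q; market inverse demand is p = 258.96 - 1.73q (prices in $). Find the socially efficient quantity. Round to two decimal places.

Social marginal cost = private MC + MEC = 57.44 + 1.96q.
Set SMC = demand: 57.44 + 1.96q = 258.96 - 1.73q → q* = 54.6125.

q* = 54.61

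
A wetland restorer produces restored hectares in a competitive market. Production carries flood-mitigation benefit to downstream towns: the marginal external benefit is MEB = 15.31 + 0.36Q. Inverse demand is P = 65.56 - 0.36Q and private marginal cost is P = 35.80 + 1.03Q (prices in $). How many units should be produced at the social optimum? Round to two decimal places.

Q* = 43.76

Social marginal cost = private MC − MEB = 20.49 + 0.67Q.
Set SMC = demand: 20.49 + 0.67Q = 65.56 - 0.36Q → Q* = 43.7573.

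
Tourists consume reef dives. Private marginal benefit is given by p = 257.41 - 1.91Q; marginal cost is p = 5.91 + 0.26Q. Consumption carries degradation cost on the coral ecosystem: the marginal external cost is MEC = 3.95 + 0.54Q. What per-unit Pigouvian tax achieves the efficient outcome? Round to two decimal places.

Social marginal benefit = demand − MEC = 253.46 - 2.45Q.
Set SMB = MC: 253.46 - 2.45Q = 5.91 + 0.26Q → Q* = 91.3469.
The Pigouvian tax equals MEC at Q*: 3.95 + 0.54×91.3469 = 53.2773.

tax = 53.28 per unit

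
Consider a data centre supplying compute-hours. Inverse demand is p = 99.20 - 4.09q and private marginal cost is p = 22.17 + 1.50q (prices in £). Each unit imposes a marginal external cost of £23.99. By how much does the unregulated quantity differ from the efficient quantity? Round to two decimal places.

4.29 units

Market equilibrium (private): 22.17 + 1.50q = 99.20 - 4.09q → q_m = 13.7800.
Social marginal cost = private MC + MEC = 46.16 + 1.50q.
Set SMC = demand: 46.16 + 1.50q = 99.20 - 4.09q → q* = 9.4884.
Gap = |13.7800 − 9.4884| = 4.2916.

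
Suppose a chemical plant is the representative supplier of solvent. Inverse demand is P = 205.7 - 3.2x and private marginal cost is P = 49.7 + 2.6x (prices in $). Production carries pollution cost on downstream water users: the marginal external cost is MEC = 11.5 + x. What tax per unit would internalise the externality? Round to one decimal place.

Social marginal cost = private MC + MEC = 61.2 + 3.6x.
Set SMC = demand: 61.2 + 3.6x = 205.7 - 3.2x → x* = 21.2500.
The Pigouvian tax equals MEC at x*: 11.5 + 1.0×21.2500 = 32.7500.

tax = $32.8 per unit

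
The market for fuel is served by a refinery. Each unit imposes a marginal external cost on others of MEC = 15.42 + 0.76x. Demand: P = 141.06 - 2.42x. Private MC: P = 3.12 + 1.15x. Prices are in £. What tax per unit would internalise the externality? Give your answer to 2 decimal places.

Social marginal cost = private MC + MEC = 18.54 + 1.91x.
Set SMC = demand: 18.54 + 1.91x = 141.06 - 2.42x → x* = 28.2956.
The Pigouvian tax equals MEC at x*: 15.42 + 0.76×28.2956 = 36.9247.

tax = £36.92 per unit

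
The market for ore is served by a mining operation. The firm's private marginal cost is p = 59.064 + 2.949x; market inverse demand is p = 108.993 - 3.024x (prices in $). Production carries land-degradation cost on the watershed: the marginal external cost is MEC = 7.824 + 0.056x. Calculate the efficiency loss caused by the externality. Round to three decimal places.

Market equilibrium (private): 59.064 + 2.949x = 108.993 - 3.024x → x_m = 8.3591.
Social marginal cost = private MC + MEC = 66.888 + 3.005x.
Set SMC = demand: 66.888 + 3.005x = 108.993 - 3.024x → x* = 6.9837.
Between x* and x_m the wedge SMC − demand runs linearly from 0 to MEC(x_m), so the loss is a triangle.
DWL = ½ × 1.3754 × 8.2921 = 5.7025.

DWL = $5.702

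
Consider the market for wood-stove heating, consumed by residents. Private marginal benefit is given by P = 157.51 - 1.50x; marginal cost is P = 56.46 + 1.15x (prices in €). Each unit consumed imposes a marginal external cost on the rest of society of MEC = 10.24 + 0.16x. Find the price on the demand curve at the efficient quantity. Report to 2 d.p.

Social marginal benefit = demand − MEC = 147.27 - 1.66x.
Set SMB = MC: 147.27 - 1.66x = 56.46 + 1.15x → x* = 32.3167.
Consumer price on the demand curve at x*: 157.51 − 1.50×32.3167 = 109.0350.

P = €109.03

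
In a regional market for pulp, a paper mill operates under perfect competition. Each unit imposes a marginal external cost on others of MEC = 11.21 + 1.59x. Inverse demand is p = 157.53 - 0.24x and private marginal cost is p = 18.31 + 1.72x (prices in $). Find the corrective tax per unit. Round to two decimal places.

tax = $68.54 per unit

Social marginal cost = private MC + MEC = 29.52 + 3.31x.
Set SMC = demand: 29.52 + 3.31x = 157.53 - 0.24x → x* = 36.0592.
The Pigouvian tax equals MEC at x*: 11.21 + 1.59×36.0592 = 68.5441.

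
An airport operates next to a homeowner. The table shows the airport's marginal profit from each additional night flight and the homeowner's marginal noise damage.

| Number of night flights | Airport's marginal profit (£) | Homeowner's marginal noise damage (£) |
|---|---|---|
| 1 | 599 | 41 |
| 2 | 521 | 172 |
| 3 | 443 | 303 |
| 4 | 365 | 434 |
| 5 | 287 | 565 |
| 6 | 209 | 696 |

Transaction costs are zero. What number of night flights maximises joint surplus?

3

Bargaining reaches the level where marginal profit last exceeds marginal noise damage.
That holds through level 3 (443 ≥ 303) but not at 4 (365 < 434).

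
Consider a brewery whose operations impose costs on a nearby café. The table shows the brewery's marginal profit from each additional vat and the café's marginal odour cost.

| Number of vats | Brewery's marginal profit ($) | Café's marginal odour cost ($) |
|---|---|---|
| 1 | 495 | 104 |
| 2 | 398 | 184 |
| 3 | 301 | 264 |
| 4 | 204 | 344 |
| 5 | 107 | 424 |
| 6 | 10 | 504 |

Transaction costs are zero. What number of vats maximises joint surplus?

Bargaining reaches the level where marginal profit last exceeds marginal odour cost.
That holds through level 3 (301 ≥ 264) but not at 4 (204 < 344).

3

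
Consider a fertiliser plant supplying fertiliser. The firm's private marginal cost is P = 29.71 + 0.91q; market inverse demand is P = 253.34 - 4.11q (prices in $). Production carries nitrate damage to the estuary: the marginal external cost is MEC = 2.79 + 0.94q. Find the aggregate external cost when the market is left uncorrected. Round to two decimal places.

$1057.01

Market equilibrium (private): 29.71 + 0.91q = 253.34 - 4.11q → q_m = 44.5478.
Total external cost = ∫₀^{q_m} (2.79 + 0.94q) dq = 2.79×44.5478 + ½×0.94×44.5478² = 1057.0064.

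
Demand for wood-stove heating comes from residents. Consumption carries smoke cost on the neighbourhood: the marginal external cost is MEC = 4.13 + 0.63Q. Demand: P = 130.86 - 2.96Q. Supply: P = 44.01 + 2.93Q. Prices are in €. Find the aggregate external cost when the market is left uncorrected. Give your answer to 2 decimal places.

€129.39

Market equilibrium (private): 44.01 + 2.93Q = 130.86 - 2.96Q → Q_m = 14.7453.
Total external cost = ∫₀^{Q_m} (4.13 + 0.63Q) dQ = 4.13×14.7453 + ½×0.63×14.7453² = 129.3866.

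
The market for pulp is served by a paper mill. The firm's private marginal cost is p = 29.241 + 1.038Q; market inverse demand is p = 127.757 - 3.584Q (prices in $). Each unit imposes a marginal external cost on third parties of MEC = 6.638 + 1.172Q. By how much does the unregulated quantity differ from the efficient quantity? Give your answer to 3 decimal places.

5.457 units

Market equilibrium (private): 29.241 + 1.038Q = 127.757 - 3.584Q → Q_m = 21.3146.
Social marginal cost = private MC + MEC = 35.879 + 2.210Q.
Set SMC = demand: 35.879 + 2.210Q = 127.757 - 3.584Q → Q* = 15.8574.
Gap = |21.3146 − 15.8574| = 5.4572.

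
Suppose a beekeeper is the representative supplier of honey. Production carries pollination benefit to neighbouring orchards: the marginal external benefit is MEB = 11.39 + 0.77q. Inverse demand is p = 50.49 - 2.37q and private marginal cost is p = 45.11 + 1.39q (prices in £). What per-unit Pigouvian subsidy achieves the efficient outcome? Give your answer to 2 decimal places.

subsidy = £15.71 per unit

Social marginal cost = private MC − MEB = 33.72 + 0.62q.
Set SMC = demand: 33.72 + 0.62q = 50.49 - 2.37q → q* = 5.6087.
The Pigouvian subsidy equals MEB at q*: 11.39 + 0.77×5.6087 = 15.7087.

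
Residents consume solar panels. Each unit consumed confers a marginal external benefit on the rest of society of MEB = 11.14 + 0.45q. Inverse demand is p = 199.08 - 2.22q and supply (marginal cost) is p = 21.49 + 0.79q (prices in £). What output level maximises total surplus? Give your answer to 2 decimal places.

Social marginal benefit = demand + MEB = 210.22 - 1.77q.
Set SMB = MC: 210.22 - 1.77q = 21.49 + 0.79q → q* = 73.7227.

q* = 73.72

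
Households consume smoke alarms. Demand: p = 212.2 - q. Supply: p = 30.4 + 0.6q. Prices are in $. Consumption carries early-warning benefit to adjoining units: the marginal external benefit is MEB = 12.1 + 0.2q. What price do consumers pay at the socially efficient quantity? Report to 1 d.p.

P = $73.7

Social marginal benefit = demand + MEB = 224.3 - 0.8q.
Set SMB = MC: 224.3 - 0.8q = 30.4 + 0.6q → q* = 138.5000.
Consumer price on the demand curve at q*: 212.2 − 1.0×138.5000 = 73.7000.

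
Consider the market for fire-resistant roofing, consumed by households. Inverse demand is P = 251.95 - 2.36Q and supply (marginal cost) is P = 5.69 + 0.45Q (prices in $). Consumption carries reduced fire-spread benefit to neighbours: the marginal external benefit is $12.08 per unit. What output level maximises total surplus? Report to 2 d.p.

Social marginal benefit = demand + MEB = 264.03 - 2.36Q.
Set SMB = MC: 264.03 - 2.36Q = 5.69 + 0.45Q → Q* = 91.9359.

Q* = 91.94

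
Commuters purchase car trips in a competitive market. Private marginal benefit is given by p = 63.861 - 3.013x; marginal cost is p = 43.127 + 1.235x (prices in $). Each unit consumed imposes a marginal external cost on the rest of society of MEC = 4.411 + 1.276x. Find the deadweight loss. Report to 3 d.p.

DWL = $10.245

Market equilibrium (private): 43.127 + 1.235x = 63.861 - 3.013x → x_m = 4.8809.
Social marginal benefit = demand − MEC = 59.450 - 4.289x.
Set SMB = MC: 59.450 - 4.289x = 43.127 + 1.235x → x* = 2.9549.
The loss is the area between SMB and MC from x* to x_m; with linear curves that's a triangle of height MEC(x_m).
DWL = ½ × 1.9260 × 10.6390 = 10.2454.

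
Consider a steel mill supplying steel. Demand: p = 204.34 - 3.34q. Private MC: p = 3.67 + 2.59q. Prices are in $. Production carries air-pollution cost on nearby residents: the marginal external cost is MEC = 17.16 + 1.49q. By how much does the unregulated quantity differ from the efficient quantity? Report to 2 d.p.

9.11 units

Market equilibrium (private): 3.67 + 2.59q = 204.34 - 3.34q → q_m = 33.8398.
Social marginal cost = private MC + MEC = 20.83 + 4.08q.
Set SMC = demand: 20.83 + 4.08q = 204.34 - 3.34q → q* = 24.7318.
Gap = |33.8398 − 24.7318| = 9.1080.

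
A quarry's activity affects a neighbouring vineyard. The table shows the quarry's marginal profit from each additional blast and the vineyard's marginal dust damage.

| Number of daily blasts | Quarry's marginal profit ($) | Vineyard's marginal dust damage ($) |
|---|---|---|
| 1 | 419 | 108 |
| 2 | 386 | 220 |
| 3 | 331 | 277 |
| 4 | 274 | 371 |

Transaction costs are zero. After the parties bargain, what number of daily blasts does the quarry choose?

Bargaining reaches the level where marginal profit last exceeds marginal dust damage.
That holds through level 3 (331 ≥ 277) but not at 4 (274 < 371).

3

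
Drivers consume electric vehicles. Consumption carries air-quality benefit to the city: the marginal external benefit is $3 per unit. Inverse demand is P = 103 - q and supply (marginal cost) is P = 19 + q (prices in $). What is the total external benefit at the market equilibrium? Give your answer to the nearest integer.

Market equilibrium (private): 19 + q = 103 - q → q_m = 42.0000.
Total external benefit = MEB × q_m = 3 × 42.0000 = 126.0000.

$126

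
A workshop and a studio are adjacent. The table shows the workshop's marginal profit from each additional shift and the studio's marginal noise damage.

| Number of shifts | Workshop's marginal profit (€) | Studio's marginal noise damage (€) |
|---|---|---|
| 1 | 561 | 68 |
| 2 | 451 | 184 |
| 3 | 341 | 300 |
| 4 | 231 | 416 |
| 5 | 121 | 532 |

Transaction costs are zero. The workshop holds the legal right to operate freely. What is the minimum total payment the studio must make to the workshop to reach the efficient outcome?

€352

Left alone the workshop would choose level 5 (marginal profit stays positive).
Efficient level: k* = 3 (marginal profit ≥ marginal noise damage through 3).
The studio must at least cover the workshop's forgone profit from cutting 5→3: 231 + 121 = 352.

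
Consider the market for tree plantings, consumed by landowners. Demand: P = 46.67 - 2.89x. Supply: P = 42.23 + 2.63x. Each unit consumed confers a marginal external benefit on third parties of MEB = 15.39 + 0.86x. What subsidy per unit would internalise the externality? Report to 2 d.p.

subsidy = 19.05 per unit

Social marginal benefit = demand + MEB = 62.06 - 2.03x.
Set SMB = MC: 62.06 - 2.03x = 42.23 + 2.63x → x* = 4.2554.
The Pigouvian subsidy equals MEB at x*: 15.39 + 0.86×4.2554 = 19.0496.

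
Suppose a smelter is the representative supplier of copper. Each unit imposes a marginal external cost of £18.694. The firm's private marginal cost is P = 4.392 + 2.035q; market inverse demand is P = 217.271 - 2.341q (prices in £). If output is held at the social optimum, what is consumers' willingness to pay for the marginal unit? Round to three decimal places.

Social marginal cost = private MC + MEC = 23.086 + 2.035q.
Set SMC = demand: 23.086 + 2.035q = 217.271 - 2.341q → q* = 44.3750.
Consumer price on the demand curve at q*: 217.271 − 2.341×44.3750 = 113.3891.

P = £113.389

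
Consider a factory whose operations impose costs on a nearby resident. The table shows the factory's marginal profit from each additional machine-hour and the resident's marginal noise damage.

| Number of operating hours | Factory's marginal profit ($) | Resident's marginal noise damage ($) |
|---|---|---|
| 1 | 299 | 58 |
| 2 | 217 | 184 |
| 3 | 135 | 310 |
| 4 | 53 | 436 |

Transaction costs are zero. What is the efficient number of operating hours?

Bargaining reaches the level where marginal profit last exceeds marginal noise damage.
That holds through level 2 (217 ≥ 184) but not at 3 (135 < 310).

2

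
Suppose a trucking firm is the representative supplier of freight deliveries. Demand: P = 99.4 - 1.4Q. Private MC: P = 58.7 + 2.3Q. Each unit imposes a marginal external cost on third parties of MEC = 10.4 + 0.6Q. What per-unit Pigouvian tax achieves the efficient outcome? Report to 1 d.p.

tax = 14.6 per unit

Social marginal cost = private MC + MEC = 69.1 + 2.9Q.
Set SMC = demand: 69.1 + 2.9Q = 99.4 - 1.4Q → Q* = 7.0465.
The Pigouvian tax equals MEC at Q*: 10.4 + 0.6×7.0465 = 14.6279.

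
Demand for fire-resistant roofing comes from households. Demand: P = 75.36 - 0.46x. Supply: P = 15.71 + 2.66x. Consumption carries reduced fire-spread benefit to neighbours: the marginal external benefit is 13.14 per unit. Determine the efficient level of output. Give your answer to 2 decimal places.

x* = 23.33

Social marginal benefit = demand + MEB = 88.50 - 0.46x.
Set SMB = MC: 88.50 - 0.46x = 15.71 + 2.66x → x* = 23.3301.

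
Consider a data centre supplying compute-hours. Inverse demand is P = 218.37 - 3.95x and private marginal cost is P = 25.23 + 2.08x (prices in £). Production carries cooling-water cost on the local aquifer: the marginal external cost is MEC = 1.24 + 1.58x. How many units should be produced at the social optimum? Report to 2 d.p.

Social marginal cost = private MC + MEC = 26.47 + 3.66x.
Set SMC = demand: 26.47 + 3.66x = 218.37 - 3.95x → x* = 25.2168.

x* = 25.22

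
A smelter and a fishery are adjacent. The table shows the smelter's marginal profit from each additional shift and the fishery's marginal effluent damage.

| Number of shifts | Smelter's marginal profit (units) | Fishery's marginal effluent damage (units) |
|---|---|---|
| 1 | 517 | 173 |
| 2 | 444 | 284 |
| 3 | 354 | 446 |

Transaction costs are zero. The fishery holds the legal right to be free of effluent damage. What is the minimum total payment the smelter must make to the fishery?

Efficient level: marginal profit ≥ marginal effluent damage through level 2, so k* = 2.
With the fishery holding the right, the smelter must at least compensate total damage at k*: 173 + 284 = 457.

457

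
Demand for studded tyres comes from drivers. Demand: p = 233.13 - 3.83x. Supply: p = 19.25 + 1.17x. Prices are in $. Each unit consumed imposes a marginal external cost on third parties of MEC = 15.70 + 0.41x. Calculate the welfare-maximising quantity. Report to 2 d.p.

x* = 36.63

Social marginal benefit = demand − MEC = 217.43 - 4.24x.
Set SMB = MC: 217.43 - 4.24x = 19.25 + 1.17x → x* = 36.6322.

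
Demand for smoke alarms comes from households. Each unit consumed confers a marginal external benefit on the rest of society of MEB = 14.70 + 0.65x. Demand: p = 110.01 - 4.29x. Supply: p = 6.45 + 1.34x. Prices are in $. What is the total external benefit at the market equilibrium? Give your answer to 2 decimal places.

$380.36

Market equilibrium (private): 6.45 + 1.34x = 110.01 - 4.29x → x_m = 18.3943.
Total external benefit = ∫₀^{x_m} (14.70 + 0.65x) dx = 14.70×18.3943 + ½×0.65×18.3943² = 380.3600.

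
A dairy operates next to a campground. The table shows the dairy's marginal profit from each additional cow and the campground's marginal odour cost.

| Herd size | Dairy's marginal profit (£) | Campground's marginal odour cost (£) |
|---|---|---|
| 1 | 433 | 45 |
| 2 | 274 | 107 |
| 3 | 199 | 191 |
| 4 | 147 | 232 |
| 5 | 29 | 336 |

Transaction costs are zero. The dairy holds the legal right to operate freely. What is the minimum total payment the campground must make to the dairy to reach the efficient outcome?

Left alone the dairy would choose level 5 (marginal profit stays positive).
Efficient level: k* = 3 (marginal profit ≥ marginal odour cost through 3).
The campground must at least cover the dairy's forgone profit from cutting 5→3: 147 + 29 = 176.

£176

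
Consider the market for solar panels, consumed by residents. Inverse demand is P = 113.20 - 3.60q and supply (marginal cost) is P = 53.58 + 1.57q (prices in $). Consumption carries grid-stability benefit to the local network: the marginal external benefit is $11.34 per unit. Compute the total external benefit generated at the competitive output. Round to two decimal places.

Market equilibrium (private): 53.58 + 1.57q = 113.20 - 3.60q → q_m = 11.5319.
Total external benefit = MEB × q_m = 11.34 × 11.5319 = 130.7717.

$130.77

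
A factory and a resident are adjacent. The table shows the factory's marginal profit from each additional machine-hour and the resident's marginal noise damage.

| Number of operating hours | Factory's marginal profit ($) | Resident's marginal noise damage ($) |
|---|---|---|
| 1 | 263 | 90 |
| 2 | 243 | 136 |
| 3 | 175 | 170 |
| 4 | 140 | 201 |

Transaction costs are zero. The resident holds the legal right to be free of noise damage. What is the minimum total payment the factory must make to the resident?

$396

Efficient level: marginal profit ≥ marginal noise damage through level 3, so k* = 3.
With the resident holding the right, the factory must at least compensate total damage at k*: 90 + 136 + 170 = 396.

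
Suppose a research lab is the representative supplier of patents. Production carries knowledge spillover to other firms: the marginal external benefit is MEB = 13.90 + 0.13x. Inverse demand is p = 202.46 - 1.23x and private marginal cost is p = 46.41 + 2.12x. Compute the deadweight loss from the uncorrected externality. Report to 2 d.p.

Market equilibrium (private): 46.41 + 2.12x = 202.46 - 1.23x → x_m = 46.5821.
Social marginal cost = private MC − MEB = 32.51 + 1.99x.
Set SMC = demand: 32.51 + 1.99x = 202.46 - 1.23x → x* = 52.7795.
The welfare-loss triangle has base |x_m − x*| and height MEB(x_m) (the vertical gap between SMC and demand is zero at x* and MEB at x_m).
DWL = ½ × 6.1974 × 19.9557 = 61.8367.

DWL = 61.84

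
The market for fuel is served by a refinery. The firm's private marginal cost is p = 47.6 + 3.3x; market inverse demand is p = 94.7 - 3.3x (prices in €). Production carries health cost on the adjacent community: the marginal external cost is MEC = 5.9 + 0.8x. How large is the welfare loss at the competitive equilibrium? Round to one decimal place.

Market equilibrium (private): 47.6 + 3.3x = 94.7 - 3.3x → x_m = 7.1364.
Social marginal cost = private MC + MEC = 53.5 + 4.1x.
Set SMC = demand: 53.5 + 4.1x = 94.7 - 3.3x → x* = 5.5676.
Between x* and x_m the wedge SMC − demand runs linearly from 0 to MEC(x_m), so the loss is a triangle.
DWL = ½ × 1.5688 × 11.6091 = 9.1062.

DWL = €9.1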